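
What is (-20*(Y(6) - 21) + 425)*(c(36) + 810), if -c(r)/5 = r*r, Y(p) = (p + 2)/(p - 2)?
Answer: -4564350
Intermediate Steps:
Y(p) = (2 + p)/(-2 + p)
c(r) = -5*r**2 (c(r) = -5*r*r = -5*r**2)
(-20*(Y(6) - 21) + 425)*(c(36) + 810) = (-20*((2 + 6)/(-2 + 6) - 21) + 425)*(-5*36**2 + 810) = (-20*(8/4 - 21) + 425)*(-5*1296 + 810) = (-20*((1/4)*8 - 21) + 425)*(-6480 + 810) = (-20*(2 - 21) + 425)*(-5670) = (-20*(-19) + 425)*(-5670) = (380 + 425)*(-5670) = 805*(-5670) = -4564350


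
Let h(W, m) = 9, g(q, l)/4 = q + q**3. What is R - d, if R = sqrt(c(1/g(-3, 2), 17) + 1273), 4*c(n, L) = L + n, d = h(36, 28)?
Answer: -9 + sqrt(18392370)/120 ≈ 26.739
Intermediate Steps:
g(q, l) = 4*q + 4*q**3 (g(q, l) = 4*(q + q**3) = 4*q + 4*q**3)
d = 9
c(n, L) = L/4 + n/4 (c(n, L) = (L + n)/4 = L/4 + n/4)
R = sqrt(18392370)/120 (R = sqrt(((1/4)*17 + 1/(4*((4*(-3)*(1 + (-3)**2))))) + 1273) = sqrt((17/4 + 1/(4*((4*(-3)*(1 + 9))))) + 1273) = sqrt((17/4 + 1/(4*((4*(-3)*10)))) + 1273) = sqrt((17/4 + (1/4)/(-120)) + 1273) = sqrt((17/4 + (1/4)*(-1/120)) + 1273) = sqrt((17/4 - 1/480) + 1273) = sqrt(2039/480 + 1273) = sqrt(613079/480) = sqrt(18392370)/120 ≈ 35.739)
R - d = sqrt(18392370)/120 - 1*9 = sqrt(18392370)/120 - 9 = -9 + sqrt(18392370)/120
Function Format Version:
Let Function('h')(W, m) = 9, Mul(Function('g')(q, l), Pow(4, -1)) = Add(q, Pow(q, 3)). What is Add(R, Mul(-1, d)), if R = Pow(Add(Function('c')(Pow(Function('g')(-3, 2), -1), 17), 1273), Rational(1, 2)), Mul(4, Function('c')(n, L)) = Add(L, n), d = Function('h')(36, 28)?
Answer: Add(-9, Mul(Rational(1, 120), Pow(18392370, Rational(1, 2)))) ≈ 26.739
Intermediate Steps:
Function('g')(q, l) = Add(Mul(4, q), Mul(4, Pow(q, 3))) (Function('g')(q, l) = Mul(4, Add(q, Pow(q, 3))) = Add(Mul(4, q), Mul(4, Pow(q, 3))))
d = 9
Function('c')(n, L) = Add(Mul(Rational(1, 4), L), Mul(Rational(1, 4), n)) (Function('c')(n, L) = Mul(Rational(1, 4), Add(L, n)) = Add(Mul(Rational(1, 4), L), Mul(Rational(1, 4), n)))
R = Mul(Rational(1, 120), Pow(18392370, Rational(1, 2))) (R = Pow(Add(Add(Mul(Rational(1, 4), 17), Mul(Rational(1, 4), Pow(Mul(4, -3, Add(1, Pow(-3, 2))), -1))), 1273), Rational(1, 2)) = Pow(Add(Add(Rational(17, 4), Mul(Rational(1, 4), Pow(Mul(4, -3, Add(1, 9)), -1))), 1273), Rational(1, 2)) = Pow(Add(Add(Rational(17, 4), Mul(Rational(1, 4), Pow(Mul(4, -3, 10), -1))), 1273), Rational(1, 2)) = Pow(Add(Add(Rational(17, 4), Mul(Rational(1, 4), Pow(-120, -1))), 1273), Rational(1, 2)) = Pow(Add(Add(Rational(17, 4), Mul(Rational(1, 4), Rational(-1, 120))), 1273), Rational(1, 2)) = Pow(Add(Add(Rational(17, 4), Rational(-1, 480)), 1273), Rational(1, 2)) = Pow(Add(Rational(2039, 480), 1273), Rational(1, 2)) = Pow(Rational(613079, 480), Rational(1, 2)) = Mul(Rational(1, 120), Pow(18392370, Rational(1, 2))) ≈ 35.739)
Add(R, Mul(-1, d)) = Add(Mul(Rational(1, 120), Pow(18392370, Rational(1, 2))), Mul(-1, 9)) = Add(Mul(Rational(1, 120), Pow(18392370, Rational(1, 2))), -9) = Add(-9, Mul(Rational(1, 120), Pow(18392370, Rational(1, 2))))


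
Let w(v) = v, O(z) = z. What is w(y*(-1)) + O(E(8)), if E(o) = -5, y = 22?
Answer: -27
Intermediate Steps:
w(y*(-1)) + O(E(8)) = 22*(-1) - 5 = -22 - 5 = -27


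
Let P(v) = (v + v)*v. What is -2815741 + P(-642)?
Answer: -1991413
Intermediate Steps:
P(v) = 2*v² (P(v) = (2*v)*v = 2*v²)
-2815741 + P(-642) = -2815741 + 2*(-642)² = -2815741 + 2*412164 = -2815741 + 824328 = -1991413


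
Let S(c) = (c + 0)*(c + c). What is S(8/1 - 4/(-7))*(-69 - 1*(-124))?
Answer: 396000/49 ≈ 8081.6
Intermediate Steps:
S(c) = 2*c² (S(c) = c*(2*c) = 2*c²)
S(8/1 - 4/(-7))*(-69 - 1*(-124)) = (2*(8/1 - 4/(-7))²)*(-69 - 1*(-124)) = (2*(8*1 - 4*(-⅐))²)*(-69 + 124) = (2*(8 + 4/7)²)*55 = (2*(60/7)²)*55 = (2*(3600/49))*55 = (7200/49)*55 = 396000/49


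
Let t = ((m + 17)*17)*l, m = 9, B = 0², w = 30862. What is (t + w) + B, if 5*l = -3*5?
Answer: 29536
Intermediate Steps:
l = -3 (l = (-3*5)/5 = (⅕)*(-15) = -3)
B = 0
t = -1326 (t = ((9 + 17)*17)*(-3) = (26*17)*(-3) = 442*(-3) = -1326)
(t + w) + B = (-1326 + 30862) + 0 = 29536 + 0 = 29536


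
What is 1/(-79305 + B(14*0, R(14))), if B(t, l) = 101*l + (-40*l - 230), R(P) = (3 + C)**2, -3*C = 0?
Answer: -1/78986 ≈ -1.2660e-5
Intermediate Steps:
C = 0 (C = -1/3*0 = 0)
R(P) = 9 (R(P) = (3 + 0)**2 = 3**2 = 9)
B(t, l) = -230 + 61*l (B(t, l) = 101*l + (-230 - 40*l) = -230 + 61*l)
1/(-79305 + B(14*0, R(14))) = 1/(-79305 + (-230 + 61*9)) = 1/(-79305 + (-230 + 549)) = 1/(-79305 + 319) = 1/(-78986) = -1/78986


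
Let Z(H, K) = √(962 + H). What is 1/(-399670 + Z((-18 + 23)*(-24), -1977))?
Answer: -199835/79868054029 - √842/159736108058 ≈ -2.5022e-6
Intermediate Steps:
1/(-399670 + Z((-18 + 23)*(-24), -1977)) = 1/(-399670 + √(962 + (-18 + 23)*(-24))) = 1/(-399670 + √(962 + 5*(-24))) = 1/(-399670 + √(962 - 120)) = 1/(-399670 + √842)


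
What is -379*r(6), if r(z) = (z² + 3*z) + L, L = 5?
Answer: -22361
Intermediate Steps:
r(z) = 5 + z² + 3*z (r(z) = (z² + 3*z) + 5 = 5 + z² + 3*z)
-379*r(6) = -379*(5 + 6² + 3*6) = -379*(5 + 36 + 18) = -379*59 = -22361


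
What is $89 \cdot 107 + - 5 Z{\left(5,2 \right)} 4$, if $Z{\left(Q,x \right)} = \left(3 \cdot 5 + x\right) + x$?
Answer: $9143$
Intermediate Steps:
$Z{\left(Q,x \right)} = 15 + 2 x$ ($Z{\left(Q,x \right)} = \left(15 + x\right) + x = 15 + 2 x$)
$89 \cdot 107 + - 5 Z{\left(5,2 \right)} 4 = 89 \cdot 107 + - 5 \left(15 + 2 \cdot 2\right) 4 = 9523 + - 5 \left(15 + 4\right) 4 = 9523 + \left(-5\right) 19 \cdot 4 = 9523 - 380 = 9143$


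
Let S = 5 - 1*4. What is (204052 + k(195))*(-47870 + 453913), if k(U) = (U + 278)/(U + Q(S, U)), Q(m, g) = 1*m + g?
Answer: 32396061576615/391 ≈ 8.2854e+10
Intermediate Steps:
S = 1 (S = 5 - 4 = 1)
Q(m, g) = g + m (Q(m, g) = m + g = g + m)
k(U) = (278 + U)/(1 + 2*U) (k(U) = (U + 278)/(U + (U + 1)) = (278 + U)/(U + (1 + U)) = (278 + U)/(1 + 2*U))
(204052 + k(195))*(-47870 + 453913) = (204052 + (278 + 195)/(1 + 2*195))*(-47870 + 453913) = (204052 + 473/(1 + 390))*406043 = (204052 + 473/391)*406043 = (79784805/391)*406043 = 32396061576615/391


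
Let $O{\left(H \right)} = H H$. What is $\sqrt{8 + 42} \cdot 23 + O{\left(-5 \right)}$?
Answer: $25 + 115 \sqrt{2} \approx 187.63$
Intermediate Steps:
$O{\left(H \right)} = H^{2}$
$\sqrt{8 + 42} \cdot 23 + O{\left(-5 \right)} = \sqrt{8 + 42} \cdot 23 + \left(-5\right)^{2} = \sqrt{50} \cdot 23 + 25 = 5 \sqrt{2} \cdot 23 + 25 = 115 \sqrt{2} + 25 = 25 + 115 \sqrt{2}$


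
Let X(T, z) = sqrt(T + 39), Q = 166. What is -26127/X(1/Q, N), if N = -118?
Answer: -26127*sqrt(42994)/1295 ≈ -4183.3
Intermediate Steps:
X(T, z) = sqrt(39 + T)
-26127/X(1/Q, N) = -26127/sqrt(39 + 1/166) = -26127*sqrt(42994)/1295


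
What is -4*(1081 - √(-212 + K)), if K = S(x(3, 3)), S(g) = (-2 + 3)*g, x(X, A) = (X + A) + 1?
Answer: -4324 + 4*I*√205 ≈ -4324.0 + 57.271*I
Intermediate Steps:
x(X, A) = 1 + A + X (x(X, A) = (A + X) + 1 = 1 + A + X)
S(g) = g (S(g) = 1*g = g)
K = 7 (K = 1 + 3 + 3 = 7)
-4*(1081 - √(-212 + K)) = -4*(1081 - √(-212 + 7)) = -4*(1081 - √(-205)) = -4*(1081 - I*√205) = -4324 + 4*I*√205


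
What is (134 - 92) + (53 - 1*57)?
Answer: 38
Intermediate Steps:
(134 - 92) + (53 - 1*57) = 42 + (53 - 57) = 42 - 4 = 38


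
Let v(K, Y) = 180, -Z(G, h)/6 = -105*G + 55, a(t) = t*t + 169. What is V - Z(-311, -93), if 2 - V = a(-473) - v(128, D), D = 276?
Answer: -27456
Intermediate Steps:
a(t) = 169 + t**2 (a(t) = t**2 + 169 = 169 + t**2)
Z(G, h) = -330 + 630*G (Z(G, h) = -6*(-105*G + 55) = -6*(55 - 105*G) = -330 + 630*G)
V = -223716 (V = 2 - ((169 + (-473)**2) - 1*180) = 2 - ((169 + 223729) - 180) = 2 - (223898 - 180) = 2 - 1*223718 = 2 - 223718 = -223716)
V - Z(-311, -93) = -223716 - (-330 + 630*(-311)) = -223716 - (-330 - 195930) = -223716 - 1*(-196260) = -223716 + 196260 = -27456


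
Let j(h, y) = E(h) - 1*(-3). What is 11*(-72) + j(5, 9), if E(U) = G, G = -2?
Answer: -791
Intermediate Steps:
E(U) = -2
j(h, y) = 1 (j(h, y) = -2 - 1*(-3) = -2 + 3 = 1)
11*(-72) + j(5, 9) = 11*(-72) + 1 = -792 + 1 = -791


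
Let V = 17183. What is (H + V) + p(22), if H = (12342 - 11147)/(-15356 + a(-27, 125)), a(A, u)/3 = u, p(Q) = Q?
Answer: 257746910/14981 ≈ 17205.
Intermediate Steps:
a(A, u) = 3*u
H = -1195/14981 (H = (12342 - 11147)/(-15356 + 3*125) = 1195/(-15356 + 375) = 1195/(-14981) = 1195*(-1/14981) = -1195/14981 ≈ -0.079768)
(H + V) + p(22) = (-1195/14981 + 17183) + 22 = 257417328/14981 + 22 = 257746910/14981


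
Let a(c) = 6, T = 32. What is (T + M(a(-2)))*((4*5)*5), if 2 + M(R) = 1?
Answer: 3100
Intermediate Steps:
M(R) = -1 (M(R) = -2 + 1 = -1)
(T + M(a(-2)))*((4*5)*5) = (32 - 1)*((4*5)*5) = 31*(20*5) = 31*100 = 3100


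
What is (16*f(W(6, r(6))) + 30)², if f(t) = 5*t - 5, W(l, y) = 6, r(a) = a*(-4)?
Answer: 184900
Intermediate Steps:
r(a) = -4*a
f(t) = -5 + 5*t
(16*f(W(6, r(6))) + 30)² = (16*(-5 + 5*6) + 30)² = (16*(-5 + 30) + 30)² = (16*25 + 30)² = (400 + 30)² = 430² = 184900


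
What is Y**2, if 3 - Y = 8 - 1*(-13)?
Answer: 324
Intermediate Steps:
Y = -18 (Y = 3 - (8 - 1*(-13)) = 3 - (8 + 13) = 3 - 1*21 = 3 - 21 = -18)
Y**2 = (-18)**2 = 324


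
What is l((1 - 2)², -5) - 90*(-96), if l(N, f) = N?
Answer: 8641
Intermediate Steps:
l((1 - 2)², -5) - 90*(-96) = (1 - 2)² - 90*(-96) = (-1)² + 8640 = 1 + 8640 = 8641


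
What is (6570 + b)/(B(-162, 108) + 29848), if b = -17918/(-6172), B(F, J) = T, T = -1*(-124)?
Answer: 20283979/92493592 ≈ 0.21930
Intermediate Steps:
T = 124
B(F, J) = 124
b = 8959/3086 (b = -17918*(-1/6172) = 8959/3086 ≈ 2.9031)
(6570 + b)/(B(-162, 108) + 29848) = (6570 + 8959/3086)/(124 + 29848) = (20283979/3086)/29972 = (20283979/3086)*(1/29972) = 20283979/92493592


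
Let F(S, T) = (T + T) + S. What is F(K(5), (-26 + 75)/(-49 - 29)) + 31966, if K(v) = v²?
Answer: 1247600/39 ≈ 31990.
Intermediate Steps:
F(S, T) = S + 2*T (F(S, T) = 2*T + S = S + 2*T)
F(K(5), (-26 + 75)/(-49 - 29)) + 31966 = (5² + 2*((-26 + 75)/(-49 - 29))) + 31966 = (25 + 2*(49/(-78))) + 31966 = (25 + 2*(49*(-1/78))) + 31966 = (25 + 2*(-49/78)) + 31966 = (25 - 49/39) + 31966 = 926/39 + 31966 = 1247600/39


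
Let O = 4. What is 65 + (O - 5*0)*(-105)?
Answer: -355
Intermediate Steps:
65 + (O - 5*0)*(-105) = 65 + (4 - 5*0)*(-105) = 65 + (4 + 0)*(-105) = 65 + 4*(-105) = 65 - 420 = -355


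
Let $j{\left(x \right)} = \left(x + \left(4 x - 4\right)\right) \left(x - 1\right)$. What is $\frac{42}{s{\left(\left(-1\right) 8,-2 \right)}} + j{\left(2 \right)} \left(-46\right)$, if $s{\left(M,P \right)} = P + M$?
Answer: $- \frac{1401}{5} \approx -280.2$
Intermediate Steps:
$s{\left(M,P \right)} = M + P$
$j{\left(x \right)} = \left(-1 + x\right) \left(-4 + 5 x\right)$ ($j{\left(x \right)} = \left(x + \left(-4 + 4 x\right)\right) \left(-1 + x\right) = \left(-4 + 5 x\right) \left(-1 + x\right) = \left(-1 + x\right) \left(-4 + 5 x\right)$)
$\frac{42}{s{\left(\left(-1\right) 8,-2 \right)}} + j{\left(2 \right)} \left(-46\right) = \frac{42}{\left(-1\right) 8 - 2} + \left(4 - 18 + 5 \cdot 2^{2}\right) \left(-46\right) = \frac{42}{-8 - 2} + \left(4 - 18 + 5 \cdot 4\right) \left(-46\right) = \frac{42}{-10} + \left(4 - 18 + 20\right) \left(-46\right) = 42 \left(- \frac{1}{10}\right) + 6 \left(-46\right) = - \frac{21}{5} - 276 = - \frac{1401}{5}$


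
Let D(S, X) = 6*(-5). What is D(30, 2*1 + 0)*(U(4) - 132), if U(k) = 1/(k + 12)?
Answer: 31665/8 ≈ 3958.1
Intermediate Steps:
D(S, X) = -30
U(k) = 1/(12 + k)
D(30, 2*1 + 0)*(U(4) - 132) = -30*(1/(12 + 4) - 132) = -30*(1/16 - 132) = -30*(-2111/16) = 31665/8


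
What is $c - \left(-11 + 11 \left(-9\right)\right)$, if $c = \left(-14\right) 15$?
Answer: $-100$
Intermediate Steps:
$c = -210$
$c - \left(-11 + 11 \left(-9\right)\right) = -210 - \left(-11 + 11 \left(-9\right)\right) = -210 - \left(-11 - 99\right) = -210 - -110 = -210 + 110 = -100$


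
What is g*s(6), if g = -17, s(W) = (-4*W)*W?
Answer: 2448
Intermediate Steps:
s(W) = -4*W²
g*s(6) = -(-68)*6² = -(-68)*36 = -17*(-144) = 2448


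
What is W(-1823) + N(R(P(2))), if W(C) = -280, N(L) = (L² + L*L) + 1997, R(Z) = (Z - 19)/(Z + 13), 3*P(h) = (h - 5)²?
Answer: 1719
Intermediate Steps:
P(h) = (-5 + h)²/3 (P(h) = (h - 5)²/3 = (-5 + h)²/3)
R(Z) = (-19 + Z)/(13 + Z)
N(L) = 1997 + 2*L² (N(L) = (L² + L²) + 1997 = 2*L² + 1997 = 1997 + 2*L²)
W(-1823) + N(R(P(2))) = -280 + (1997 + 2*((-19 + (-5 + 2)²/3)/(13 + (-5 + 2)²/3))²) = -280 + (1997 + 2*((-19 + (⅓)*(-3)²)/(13 + (⅓)*(-3)²))²) = -280 + (1997 + 2*((-19 + (⅓)*9)/(13 + (⅓)*9))²) = -280 + (1997 + 2*((-19 + 3)/(13 + 3))²) = -280 + (1997 + 2*(-16/16)²) = -280 + (1997 + 2*((1/16)*(-16))²) = -280 + (1997 + 2*(-1)²) = -280 + (1997 + 2*1) = -280 + (1997 + 2) = -280 + 1999 = 1719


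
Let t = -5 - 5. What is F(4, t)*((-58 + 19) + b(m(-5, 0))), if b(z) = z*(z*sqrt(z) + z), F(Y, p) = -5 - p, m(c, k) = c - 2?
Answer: 50 + 245*I*sqrt(7) ≈ 50.0 + 648.21*I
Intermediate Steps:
t = -10
m(c, k) = -2 + c
b(z) = z*(z + z**(3/2)) (b(z) = z*(z**(3/2) + z) = z*(z + z**(3/2)))
F(4, t)*((-58 + 19) + b(m(-5, 0))) = (-5 - 1*(-10))*((-58 + 19) + ((-2 - 5)**2 + (-2 - 5)**(5/2))) = (-5 + 10)*(-39 + ((-7)**2 + (-7)**(5/2))) = 5*(-39 + (49 + 49*I*sqrt(7))) = 5*(10 + 49*I*sqrt(7)) = 50 + 245*I*sqrt(7)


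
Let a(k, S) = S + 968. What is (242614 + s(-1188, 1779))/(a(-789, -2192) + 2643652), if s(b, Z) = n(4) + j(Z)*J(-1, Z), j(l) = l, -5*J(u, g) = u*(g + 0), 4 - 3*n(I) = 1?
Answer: 1094479/3303035 ≈ 0.33136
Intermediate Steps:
n(I) = 1 (n(I) = 4/3 - 1/3*1 = 4/3 - 1/3 = 1)
J(u, g) = -g*u/5 (J(u, g) = -u*(g + 0)/5 = -u*g/5 = -g*u/5)
s(b, Z) = 1 + Z**2/5 (s(b, Z) = 1 + Z*(-1/5*Z*(-1)) = 1 + Z*(Z/5) = 1 + Z**2/5)
a(k, S) = 968 + S
(242614 + s(-1188, 1779))/(a(-789, -2192) + 2643652) = (242614 + (1 + (1/5)*1779**2))/((968 - 2192) + 2643652) = (242614 + (1 + (1/5)*3164841))/(-1224 + 2643652) = (242614 + (1 + 3164841/5))/2642428 = (242614 + 3164846/5)*(1/2642428) = (4377916/5)*(1/2642428) = 1094479/3303035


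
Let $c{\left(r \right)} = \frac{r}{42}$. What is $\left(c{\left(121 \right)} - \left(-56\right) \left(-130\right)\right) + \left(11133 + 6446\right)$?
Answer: $\frac{432679}{42} \approx 10302.0$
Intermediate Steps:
$c{\left(r \right)} = \frac{r}{42}$ ($c{\left(r \right)} = r \frac{1}{42} = \frac{r}{42}$)
$\left(c{\left(121 \right)} - \left(-56\right) \left(-130\right)\right) + \left(11133 + 6446\right) = \left(\frac{1}{42} \cdot 121 - \left(-56\right) \left(-130\right)\right) + \left(11133 + 6446\right) = \left(\frac{121}{42} - 7280\right) + 17579 = - \frac{305639}{42} + 17579 = \frac{432679}{42}$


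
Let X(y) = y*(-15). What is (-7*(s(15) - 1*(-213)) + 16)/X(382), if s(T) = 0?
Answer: 295/1146 ≈ 0.25742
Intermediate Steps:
X(y) = -15*y
(-7*(s(15) - 1*(-213)) + 16)/X(382) = (-7*(0 - 1*(-213)) + 16)/((-15*382)) = (-7*(0 + 213) + 16)/(-5730) = (-7*213 + 16)*(-1/5730) = (-1491 + 16)*(-1/5730) = -1475*(-1/5730) = 295/1146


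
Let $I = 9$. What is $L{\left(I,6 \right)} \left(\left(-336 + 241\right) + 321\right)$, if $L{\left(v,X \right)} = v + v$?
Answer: $4068$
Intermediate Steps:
$L{\left(v,X \right)} = 2 v$
$L{\left(I,6 \right)} \left(\left(-336 + 241\right) + 321\right) = 2 \cdot 9 \left(\left(-336 + 241\right) + 321\right) = 18 \left(-95 + 321\right) = 18 \cdot 226 = 4068$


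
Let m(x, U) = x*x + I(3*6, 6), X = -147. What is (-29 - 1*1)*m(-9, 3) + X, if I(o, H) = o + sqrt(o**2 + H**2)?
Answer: -3117 - 180*sqrt(10) ≈ -3686.2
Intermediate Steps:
I(o, H) = o + sqrt(H**2 + o**2)
m(x, U) = 18 + x**2 + 6*sqrt(10) (m(x, U) = x*x + (3*6 + sqrt(6**2 + (3*6)**2)) = x**2 + (18 + sqrt(36 + 18**2)) = x**2 + (18 + sqrt(36 + 324)) = x**2 + (18 + sqrt(360)) = x**2 + (18 + 6*sqrt(10)) = 18 + x**2 + 6*sqrt(10))
(-29 - 1*1)*m(-9, 3) + X = (-29 - 1*1)*(18 + (-9)**2 + 6*sqrt(10)) - 147 = (-29 - 1)*(18 + 81 + 6*sqrt(10)) - 147 = -30*(99 + 6*sqrt(10)) - 147 = (-2970 - 180*sqrt(10)) - 147 = -3117 - 180*sqrt(10)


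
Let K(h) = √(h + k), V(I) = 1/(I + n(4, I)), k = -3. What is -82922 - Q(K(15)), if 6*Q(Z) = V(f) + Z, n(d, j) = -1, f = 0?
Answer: -497531/6 - √3/3 ≈ -82922.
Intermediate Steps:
V(I) = 1/(-1 + I) (V(I) = 1/(I - 1) = 1/(-1 + I))
K(h) = √(-3 + h) (K(h) = √(h - 3) = √(-3 + h))
Q(Z) = -⅙ + Z/6 (Q(Z) = (1/(-1 + 0) + Z)/6 = (1/(-1) + Z)/6 = (-1 + Z)/6 = -⅙ + Z/6)
-82922 - Q(K(15)) = -82922 - (-⅙ + √(-3 + 15)/6) = -82922 - (-⅙ + √12/6) = -82922 - (-⅙ + (2*√3)/6) = -82922 - (-⅙ + √3/3) = -82922 + (⅙ - √3/3) = -497531/6 - √3/3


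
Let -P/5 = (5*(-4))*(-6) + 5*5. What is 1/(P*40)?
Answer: -1/29000 ≈ -3.4483e-5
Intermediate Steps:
P = -725 (P = -5*((5*(-4))*(-6) + 5*5) = -5*(-20*(-6) + 25) = -5*(120 + 25) = -5*145 = -725)
1/(P*40) = 1/(-725*40) = 1/(-29000) = -1/29000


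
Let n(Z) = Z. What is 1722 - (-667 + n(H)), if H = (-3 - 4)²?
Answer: 2340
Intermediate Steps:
H = 49 (H = (-7)² = 49)
1722 - (-667 + n(H)) = 1722 - (-667 + 49) = 1722 - 1*(-618) = 1722 + 618 = 2340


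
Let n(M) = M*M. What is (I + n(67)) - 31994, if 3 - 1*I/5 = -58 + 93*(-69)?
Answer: 4885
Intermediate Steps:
n(M) = M²
I = 32390 (I = 15 - 5*(-58 + 93*(-69)) = 15 - 5*(-58 - 6417) = 15 - 5*(-6475) = 15 + 32375 = 32390)
(I + n(67)) - 31994 = (32390 + 67²) - 31994 = (32390 + 4489) - 31994 = 36879 - 31994 = 4885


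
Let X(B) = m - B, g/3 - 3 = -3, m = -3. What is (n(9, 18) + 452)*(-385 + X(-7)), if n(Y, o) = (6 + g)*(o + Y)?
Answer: -233934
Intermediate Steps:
g = 0 (g = 9 + 3*(-3) = 9 - 9 = 0)
X(B) = -3 - B
n(Y, o) = 6*Y + 6*o (n(Y, o) = (6 + 0)*(o + Y) = 6*(Y + o) = 6*Y + 6*o)
(n(9, 18) + 452)*(-385 + X(-7)) = ((6*9 + 6*18) + 452)*(-385 + (-3 - 1*(-7))) = ((54 + 108) + 452)*(-385 + (-3 + 7)) = (162 + 452)*(-385 + 4) = 614*(-381) = -233934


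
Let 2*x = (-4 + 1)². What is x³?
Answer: 729/8 ≈ 91.125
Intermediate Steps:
x = 9/2 (x = (-4 + 1)²/2 = (½)*(-3)² = (½)*9 = 9/2 ≈ 4.5000)
x³ = (9/2)³ = 729/8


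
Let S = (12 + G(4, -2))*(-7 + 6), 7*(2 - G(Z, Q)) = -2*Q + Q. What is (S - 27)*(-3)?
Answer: 855/7 ≈ 122.14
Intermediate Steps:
G(Z, Q) = 2 + Q/7 (G(Z, Q) = 2 - (-2*Q + Q)/7 = 2 - (-1)*Q/7 = 2 + Q/7)
S = -96/7 (S = (12 + (2 + (⅐)*(-2)))*(-7 + 6) = (12 + (2 - 2/7))*(-1) = (12 + 12/7)*(-1) = (96/7)*(-1) = -96/7 ≈ -13.714)
(S - 27)*(-3) = (-96/7 - 27)*(-3) = -285/7*(-3) = 855/7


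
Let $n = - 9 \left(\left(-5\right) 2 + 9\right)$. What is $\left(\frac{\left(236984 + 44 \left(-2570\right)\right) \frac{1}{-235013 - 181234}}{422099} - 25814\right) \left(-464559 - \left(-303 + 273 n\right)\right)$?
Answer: $\frac{54275775380540765682}{4505062627} \approx 1.2048 \cdot 10^{10}$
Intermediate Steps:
$n = 9$ ($n = - 9 \left(-10 + 9\right) = \left(-9\right) \left(-1\right) = 9$)
$\left(\frac{\left(236984 + 44 \left(-2570\right)\right) \frac{1}{-235013 - 181234}}{422099} - 25814\right) \left(-464559 - \left(-303 + 273 n\right)\right) = \left(\frac{\left(236984 + 44 \left(-2570\right)\right) \frac{1}{-235013 - 181234}}{422099} - 25814\right) \left(-464559 + \left(\left(-273\right) 9 + 303\right)\right) = \left(\frac{236984 - 113080}{-416247} \cdot \frac{1}{422099} - 25814\right) \left(-464559 + \left(-2457 + 303\right)\right) = \left(123904 \left(- \frac{1}{416247}\right) \frac{1}{422099} - 25814\right) \left(-464559 - 2154\right) = \left(\left(- \frac{123904}{416247}\right) \frac{1}{422099} - 25814\right) \left(-466713\right) = \left(- \frac{123904}{175697442453} - 25814\right) \left(-466713\right) = \left(- \frac{4535453779605646}{175697442453}\right) \left(-466713\right) = \frac{54275775380540765682}{4505062627}$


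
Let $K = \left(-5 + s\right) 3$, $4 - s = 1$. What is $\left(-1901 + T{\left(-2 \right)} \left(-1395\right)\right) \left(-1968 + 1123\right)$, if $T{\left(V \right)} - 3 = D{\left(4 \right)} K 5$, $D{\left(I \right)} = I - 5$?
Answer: $40505920$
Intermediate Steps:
$s = 3$ ($s = 4 - 1 = 3$)
$D{\left(I \right)} = -5 + I$
$K = -6$ ($K = \left(-5 + 3\right) 3 = \left(-2\right) 3 = -6$)
$T{\left(V \right)} = 33$ ($T{\left(V \right)} = 3 + \left(-5 + 4\right) \left(-6\right) 5 = 3 + \left(-1\right) \left(-6\right) 5 = 3 + 6 \cdot 5 = 3 + 30 = 33$)
$\left(-1901 + T{\left(-2 \right)} \left(-1395\right)\right) \left(-1968 + 1123\right) = \left(-1901 + 33 \left(-1395\right)\right) \left(-1968 + 1123\right) = \left(-1901 - 46035\right) \left(-845\right) = \left(-47936\right) \left(-845\right) = 40505920$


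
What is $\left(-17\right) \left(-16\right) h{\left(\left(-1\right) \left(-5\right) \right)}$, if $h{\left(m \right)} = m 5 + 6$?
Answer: $8432$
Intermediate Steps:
$h{\left(m \right)} = 6 + 5 m$ ($h{\left(m \right)} = 5 m + 6 = 6 + 5 m$)
$\left(-17\right) \left(-16\right) h{\left(\left(-1\right) \left(-5\right) \right)} = \left(-17\right) \left(-16\right) \left(6 + 5 \left(\left(-1\right) \left(-5\right)\right)\right) = 272 \left(6 + 5 \cdot 5\right) = 272 \left(6 + 25\right) = 272 \cdot 31 = 8432$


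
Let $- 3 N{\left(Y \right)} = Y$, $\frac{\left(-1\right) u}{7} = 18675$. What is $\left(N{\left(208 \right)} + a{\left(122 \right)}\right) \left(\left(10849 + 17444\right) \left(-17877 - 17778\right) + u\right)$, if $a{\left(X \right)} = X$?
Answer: $-53136329040$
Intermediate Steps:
$u = -130725$ ($u = \left(-7\right) 18675 = -130725$)
$N{\left(Y \right)} = - \frac{Y}{3}$
$\left(N{\left(208 \right)} + a{\left(122 \right)}\right) \left(\left(10849 + 17444\right) \left(-17877 - 17778\right) + u\right) = \left(\left(- \frac{1}{3}\right) 208 + 122\right) \left(\left(10849 + 17444\right) \left(-17877 - 17778\right) - 130725\right) = \left(- \frac{208}{3} + 122\right) \left(28293 \left(-35655\right) - 130725\right) = \frac{158 \left(-1008786915 - 130725\right)}{3} = \frac{158}{3} \left(-1008917640\right) = -53136329040$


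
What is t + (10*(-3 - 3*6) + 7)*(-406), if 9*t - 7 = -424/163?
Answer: 40302641/489 ≈ 82419.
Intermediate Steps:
t = 239/489 (t = 7/9 + (-424/163)/9 = 7/9 + (-424*1/163)/9 = 7/9 + (1/9)*(-424/163) = 7/9 - 424/1467 = 239/489 ≈ 0.48875)
t + (10*(-3 - 3*6) + 7)*(-406) = 239/489 + (10*(-3 - 3*6) + 7)*(-406) = 239/489 + (10*(-3 - 18) + 7)*(-406) = 239/489 + (10*(-21) + 7)*(-406) = 239/489 + (-210 + 7)*(-406) = 239/489 - 203*(-406) = 239/489 + 82418 = 40302641/489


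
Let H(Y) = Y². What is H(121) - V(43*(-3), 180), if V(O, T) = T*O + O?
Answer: 37990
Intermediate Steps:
V(O, T) = O + O*T (V(O, T) = O*T + O = O + O*T)
H(121) - V(43*(-3), 180) = 121² - 43*(-3)*(1 + 180) = 14641 - (-129)*181 = 14641 - 1*(-23349) = 14641 + 23349 = 37990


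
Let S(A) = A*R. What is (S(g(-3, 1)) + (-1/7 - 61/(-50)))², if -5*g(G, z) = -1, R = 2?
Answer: 267289/122500 ≈ 2.1819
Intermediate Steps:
g(G, z) = ⅕ (g(G, z) = -⅕*(-1) = ⅕)
S(A) = 2*A (S(A) = A*2 = 2*A)
(S(g(-3, 1)) + (-1/7 - 61/(-50)))² = (2*(⅕) + (-1/7 - 61/(-50)))² = (⅖ + (-1*⅐ - 61*(-1/50)))² = (⅖ + (-⅐ + 61/50))² = (⅖ + 377/350)² = (517/350)² = 267289/122500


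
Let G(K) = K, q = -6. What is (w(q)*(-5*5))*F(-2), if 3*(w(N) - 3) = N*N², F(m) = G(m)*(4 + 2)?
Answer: -20700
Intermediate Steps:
F(m) = 6*m (F(m) = m*(4 + 2) = m*6 = 6*m)
w(N) = 3 + N³/3 (w(N) = 3 + (N*N²)/3 = 3 + N³/3)
(w(q)*(-5*5))*F(-2) = ((3 + (⅓)*(-6)³)*(-5*5))*(6*(-2)) = ((3 + (⅓)*(-216))*(-25))*(-12) = ((3 - 72)*(-25))*(-12) = -69*(-25)*(-12) = 1725*(-12) = -20700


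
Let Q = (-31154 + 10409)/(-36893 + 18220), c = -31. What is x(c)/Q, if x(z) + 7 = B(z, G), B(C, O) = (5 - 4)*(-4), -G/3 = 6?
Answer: -205403/20745 ≈ -9.9013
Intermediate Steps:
G = -18 (G = -3*6 = -18)
B(C, O) = -4 (B(C, O) = 1*(-4) = -4)
x(z) = -11 (x(z) = -7 - 4 = -11)
Q = 20745/18673 (Q = -20745/(-18673) = -20745*(-1/18673) = 20745/18673 ≈ 1.1110)
x(c)/Q = -11/20745/18673 = -11*18673/20745 = -205403/20745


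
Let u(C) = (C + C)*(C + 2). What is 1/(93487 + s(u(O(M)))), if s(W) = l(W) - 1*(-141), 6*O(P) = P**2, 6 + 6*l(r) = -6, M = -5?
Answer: 1/93626 ≈ 1.0681e-5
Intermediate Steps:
l(r) = -2 (l(r) = -1 + (1/6)*(-6) = -1 - 1 = -2)
O(P) = P**2/6
u(C) = 2*C*(2 + C) (u(C) = (2*C)*(2 + C) = 2*C*(2 + C))
s(W) = 139 (s(W) = -2 - 1*(-141) = -2 + 141 = 139)
1/(93487 + s(u(O(M)))) = 1/(93487 + 139) = 1/93626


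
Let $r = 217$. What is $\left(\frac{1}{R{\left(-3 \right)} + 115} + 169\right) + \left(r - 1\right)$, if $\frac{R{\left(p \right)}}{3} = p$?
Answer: $\frac{40811}{106} \approx 385.01$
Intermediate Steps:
$R{\left(p \right)} = 3 p$
$\left(\frac{1}{R{\left(-3 \right)} + 115} + 169\right) + \left(r - 1\right) = \left(\frac{1}{3 \left(-3\right) + 115} + 169\right) + \left(217 - 1\right) = \left(\frac{1}{-9 + 115} + 169\right) + \left(217 - 1\right) = \left(\frac{1}{106} + 169\right) + 216 = \frac{17915}{106} + 216 = \frac{40811}{106}$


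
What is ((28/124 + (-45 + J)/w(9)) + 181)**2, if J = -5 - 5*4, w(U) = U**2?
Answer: 205107540544/6305121 ≈ 32530.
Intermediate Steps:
J = -25 (J = -5 - 20 = -25)
((28/124 + (-45 + J)/w(9)) + 181)**2 = ((28/124 + (-45 - 25)/(9**2)) + 181)**2 = ((28*(1/124) - 70/81) + 181)**2 = ((7/31 - 70*1/81) + 181)**2 = ((7/31 - 70/81) + 181)**2 = (-1603/2511 + 181)**2 = (452888/2511)**2 = 205107540544/6305121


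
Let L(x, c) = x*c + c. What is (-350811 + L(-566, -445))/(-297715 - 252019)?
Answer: 49693/274867 ≈ 0.18079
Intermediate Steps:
L(x, c) = c + c*x (L(x, c) = c*x + c = c + c*x)
(-350811 + L(-566, -445))/(-297715 - 252019) = (-350811 - 445*(1 - 566))/(-297715 - 252019) = (-350811 - 445*(-565))/(-549734) = (-350811 + 251425)*(-1/549734) = -99386*(-1/549734) = 49693/274867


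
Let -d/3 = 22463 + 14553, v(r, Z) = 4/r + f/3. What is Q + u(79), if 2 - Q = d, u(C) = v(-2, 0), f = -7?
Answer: 333137/3 ≈ 1.1105e+5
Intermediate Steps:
v(r, Z) = -7/3 + 4/r (v(r, Z) = 4/r - 7/3 = -7/3 + 4/r)
u(C) = -13/3 (u(C) = -7/3 + 4/(-2) = -7/3 + 4*(-1/2) = -7/3 - 2 = -13/3)
d = -111048 (d = -3*(22463 + 14553) = -3*37016 = -111048)
Q = 111050 (Q = 2 - 1*(-111048) = 2 + 111048 = 111050)
Q + u(79) = 111050 - 13/3 = 333137/3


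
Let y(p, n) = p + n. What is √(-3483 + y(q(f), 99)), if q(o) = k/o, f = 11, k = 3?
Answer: I*√409431/11 ≈ 58.17*I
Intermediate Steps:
q(o) = 3/o
y(p, n) = n + p
√(-3483 + y(q(f), 99)) = √(-3483 + (99 + 3/11)) = √(-3483 + 1092/11) = √(-37221/11) = I*√409431/11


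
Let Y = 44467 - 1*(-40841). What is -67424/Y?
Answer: -16856/21327 ≈ -0.79036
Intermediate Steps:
Y = 85308 (Y = 44467 + 40841 = 85308)
-67424/Y = -67424/85308 = -67424*1/85308 = -16856/21327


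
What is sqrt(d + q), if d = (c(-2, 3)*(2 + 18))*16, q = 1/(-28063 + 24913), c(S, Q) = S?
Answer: 13*I*sqrt(167006)/210 ≈ 25.298*I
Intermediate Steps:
q = -1/3150 (q = 1/(-3150) = -1/3150 ≈ -0.00031746)
d = -640 (d = -2*(2 + 18)*16 = -2*20*16 = -40*16 = -640)
sqrt(d + q) = sqrt(-640 - 1/3150) = sqrt(-2016001/3150) = 13*I*sqrt(167006)/210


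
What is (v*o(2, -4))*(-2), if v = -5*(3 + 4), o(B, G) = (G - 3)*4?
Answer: -1960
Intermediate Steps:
o(B, G) = -12 + 4*G (o(B, G) = (-3 + G)*4 = -12 + 4*G)
v = -35 (v = -5*7 = -35)
(v*o(2, -4))*(-2) = -35*(-12 + 4*(-4))*(-2) = -35*(-12 - 16)*(-2) = -35*(-28)*(-2) = 980*(-2) = -1960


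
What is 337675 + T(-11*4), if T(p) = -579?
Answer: 337096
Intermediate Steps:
337675 + T(-11*4) = 337675 - 579 = 337096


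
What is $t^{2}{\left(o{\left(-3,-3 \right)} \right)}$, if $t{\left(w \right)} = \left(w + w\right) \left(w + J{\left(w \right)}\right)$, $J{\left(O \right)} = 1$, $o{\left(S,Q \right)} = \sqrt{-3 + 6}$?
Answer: $48 + 24 \sqrt{3} \approx 89.569$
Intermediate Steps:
$o{\left(S,Q \right)} = \sqrt{3}$
$t{\left(w \right)} = 2 w \left(1 + w\right)$ ($t{\left(w \right)} = \left(w + w\right) \left(w + 1\right) = 2 w \left(1 + w\right)$)
$t^{2}{\left(o{\left(-3,-3 \right)} \right)} = \left(2 \sqrt{3} \left(1 + \sqrt{3}\right)\right)^{2} = 12 \left(1 + \sqrt{3}\right)^{2}$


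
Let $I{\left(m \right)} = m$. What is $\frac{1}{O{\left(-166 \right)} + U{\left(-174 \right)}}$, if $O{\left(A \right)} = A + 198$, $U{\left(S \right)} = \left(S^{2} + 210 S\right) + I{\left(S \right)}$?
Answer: $- \frac{1}{6406} \approx -0.0001561$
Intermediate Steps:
$U{\left(S \right)} = S^{2} + 211 S$ ($U{\left(S \right)} = \left(S^{2} + 210 S\right) + S = S^{2} + 211 S$)
$O{\left(A \right)} = 198 + A$
$\frac{1}{O{\left(-166 \right)} + U{\left(-174 \right)}} = \frac{1}{\left(198 - 166\right) - 174 \left(211 - 174\right)} = \frac{1}{32 - 6438} = \frac{1}{-6406} = - \frac{1}{6406}$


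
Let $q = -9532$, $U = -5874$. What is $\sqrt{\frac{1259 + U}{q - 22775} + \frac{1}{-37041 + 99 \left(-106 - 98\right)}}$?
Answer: $\frac{4 \sqrt{3114429974402}}{18678341} \approx 0.37793$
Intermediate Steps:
$\sqrt{\frac{1259 + U}{q - 22775} + \frac{1}{-37041 + 99 \left(-106 - 98\right)}} = \sqrt{\frac{1259 - 5874}{-9532 - 22775} + \frac{1}{-37041 + 99 \left(-106 - 98\right)}} = \sqrt{- \frac{4615}{-32307} + \frac{1}{-37041 + 99 \left(-204\right)}} = \sqrt{\left(-4615\right) \left(- \frac{1}{32307}\right) + \frac{1}{-37041 - 20196}} = \sqrt{\frac{4615}{32307} + \frac{1}{-57237}} = \sqrt{\frac{4615}{32307} - \frac{1}{57237}} = \sqrt{\frac{29346272}{205461751}} = \frac{4 \sqrt{3114429974402}}{18678341}$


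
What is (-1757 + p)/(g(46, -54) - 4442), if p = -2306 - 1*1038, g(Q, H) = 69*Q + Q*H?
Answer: 5101/3752 ≈ 1.3595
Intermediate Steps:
g(Q, H) = 69*Q + H*Q
p = -3344 (p = -2306 - 1038 = -3344)
(-1757 + p)/(g(46, -54) - 4442) = (-1757 - 3344)/(46*(69 - 54) - 4442) = -5101/(46*15 - 4442) = -5101/(690 - 4442) = -5101/(-3752) = -5101*(-1/3752) = 5101/3752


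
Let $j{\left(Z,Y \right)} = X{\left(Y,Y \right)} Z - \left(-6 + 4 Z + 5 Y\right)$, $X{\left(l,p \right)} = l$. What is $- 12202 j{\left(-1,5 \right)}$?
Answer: $244040$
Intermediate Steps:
$j{\left(Z,Y \right)} = 6 - 5 Y - 4 Z + Y Z$ ($j{\left(Z,Y \right)} = Y Z - \left(-6 + 4 Z + 5 Y\right) = 6 - 5 Y - 4 Z + Y Z$)
$- 12202 j{\left(-1,5 \right)} = - 12202 \left(6 - 25 - -4 + 5 \left(-1\right)\right) = - 12202 \left(6 - 25 + 4 - 5\right) = \left(-12202\right) \left(-20\right) = 244040$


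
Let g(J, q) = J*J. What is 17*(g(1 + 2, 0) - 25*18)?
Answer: -7497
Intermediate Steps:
g(J, q) = J²
17*(g(1 + 2, 0) - 25*18) = 17*((1 + 2)² - 25*18) = 17*(3² - 450) = 17*(9 - 450) = 17*(-441) = -7497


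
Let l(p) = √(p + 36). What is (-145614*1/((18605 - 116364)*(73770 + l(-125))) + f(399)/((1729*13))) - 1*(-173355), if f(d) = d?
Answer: 2226595904407984633074/12844138768112717 - 20802*I*√89/76000821113093 ≈ 1.7336e+5 - 2.5822e-9*I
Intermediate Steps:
l(p) = √(36 + p)
(-145614*1/((18605 - 116364)*(73770 + l(-125))) + f(399)/((1729*13))) - 1*(-173355) = (-145614*1/((18605 - 116364)*(73770 + √(36 - 125))) + 399/((1729*13))) - 1*(-173355) = (-145614*(-1/(97759*(73770 + √(-89)))) + 399/22477) + 173355 = (-145614*(-1/(97759*(73770 + I*√89))) + 399*(1/22477)) + 173355 = (-145614/(-7211681430 - 97759*I*√89) + 3/169) + 173355 = (3/169 - 145614/(-7211681430 - 97759*I*√89)) + 173355 = 29296998/169 - 145614/(-7211681430 - 97759*I*√89)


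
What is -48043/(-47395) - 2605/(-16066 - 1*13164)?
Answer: 305552173/277071170 ≈ 1.1028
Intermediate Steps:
-48043/(-47395) - 2605/(-16066 - 1*13164) = -48043*(-1/47395) - 2605/(-16066 - 13164) = 48043/47395 - 2605/(-29230) = 48043/47395 - 2605*(-1/29230) = 48043/47395 + 521/5846 = 305552173/277071170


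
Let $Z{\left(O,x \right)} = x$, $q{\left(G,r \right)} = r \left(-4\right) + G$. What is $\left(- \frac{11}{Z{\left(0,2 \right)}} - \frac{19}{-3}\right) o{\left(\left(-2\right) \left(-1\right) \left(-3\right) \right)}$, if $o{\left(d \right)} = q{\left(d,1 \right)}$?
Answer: $- \frac{25}{3} \approx -8.3333$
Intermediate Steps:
$q{\left(G,r \right)} = G - 4 r$ ($q{\left(G,r \right)} = - 4 r + G = G - 4 r$)
$o{\left(d \right)} = -4 + d$ ($o{\left(d \right)} = d - 4 = -4 + d$)
$\left(- \frac{11}{Z{\left(0,2 \right)}} - \frac{19}{-3}\right) o{\left(\left(-2\right) \left(-1\right) \left(-3\right) \right)} = \left(- \frac{11}{2} - \frac{19}{-3}\right) \left(-4 + \left(-2\right) \left(-1\right) \left(-3\right)\right) = \left(\left(-11\right) \frac{1}{2} - - \frac{19}{3}\right) \left(-4 + 2 \left(-3\right)\right) = \left(- \frac{11}{2} + \frac{19}{3}\right) \left(-4 - 6\right) = \frac{5}{6} \left(-10\right) = - \frac{25}{3}$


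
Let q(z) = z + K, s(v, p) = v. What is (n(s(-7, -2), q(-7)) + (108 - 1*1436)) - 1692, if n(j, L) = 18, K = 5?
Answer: -3002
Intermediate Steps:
q(z) = 5 + z (q(z) = z + 5 = 5 + z)
(n(s(-7, -2), q(-7)) + (108 - 1*1436)) - 1692 = (18 + (108 - 1*1436)) - 1692 = (18 + (108 - 1436)) - 1692 = (18 - 1328) - 1692 = -1310 - 1692 = -3002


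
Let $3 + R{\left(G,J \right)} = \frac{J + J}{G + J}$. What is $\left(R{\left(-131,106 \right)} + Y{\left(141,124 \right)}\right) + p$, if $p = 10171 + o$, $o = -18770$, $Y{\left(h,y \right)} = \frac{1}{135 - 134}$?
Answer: $- \frac{215237}{25} \approx -8609.5$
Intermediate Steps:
$Y{\left(h,y \right)} = 1$ ($Y{\left(h,y \right)} = 1^{-1} = 1$)
$R{\left(G,J \right)} = -3 + \frac{2 J}{G + J}$ ($R{\left(G,J \right)} = -3 + \frac{J + J}{G + J} = -3 + \frac{2 J}{G + J}$)
$p = -8599$ ($p = 10171 - 18770 = -8599$)
$\left(R{\left(-131,106 \right)} + Y{\left(141,124 \right)}\right) + p = \left(\frac{\left(-1\right) 106 - -393}{-131 + 106} + 1\right) - 8599 = \left(\frac{-106 + 393}{-25} + 1\right) - 8599 = \left(\left(- \frac{1}{25}\right) 287 + 1\right) - 8599 = \left(- \frac{287}{25} + 1\right) - 8599 = - \frac{262}{25} - 8599 = - \frac{215237}{25}$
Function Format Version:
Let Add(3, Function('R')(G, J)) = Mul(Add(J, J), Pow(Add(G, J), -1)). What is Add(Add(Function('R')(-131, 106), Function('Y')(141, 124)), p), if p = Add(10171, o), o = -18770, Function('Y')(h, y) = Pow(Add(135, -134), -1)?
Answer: Rational(-215237, 25) ≈ -8609.5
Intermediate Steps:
Function('Y')(h, y) = 1 (Function('Y')(h, y) = Pow(1, -1) = 1)
Function('R')(G, J) = Add(-3, Mul(2, J, Pow(Add(G, J), -1))) (Function('R')(G, J) = Add(-3, Mul(Add(J, J), Pow(Add(G, J), -1))) = Add(-3, Mul(Mul(2, J), Pow(Add(G, J), -1))) = Add(-3, Mul(2, J, Pow(Add(G, J), -1))))
p = -8599 (p = Add(10171, -18770) = -8599)
Add(Add(Function('R')(-131, 106), Function('Y')(141, 124)), p) = Add(Add(Mul(Pow(Add(-131, 106), -1), Add(Mul(-1, 106), Mul(-3, -131))), 1), -8599) = Add(Add(Mul(Pow(-25, -1), Add(-106, 393)), 1), -8599) = Add(Add(Mul(Rational(-1, 25), 287), 1), -8599) = Add(Add(Rational(-287, 25), 1), -8599) = Add(Rational(-262, 25), -8599) = Rational(-215237, 25)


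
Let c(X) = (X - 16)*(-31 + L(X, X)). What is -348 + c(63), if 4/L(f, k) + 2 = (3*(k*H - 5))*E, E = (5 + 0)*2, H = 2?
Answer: -1637088/907 ≈ -1804.9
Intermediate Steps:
E = 10 (E = 5*2 = 10)
L(f, k) = 4/(-152 + 60*k) (L(f, k) = 4/(-2 + (3*(k*2 - 5))*10) = 4/(-2 + (3*(2*k - 5))*10) = 4/(-2 + (3*(-5 + 2*k))*10) = 4/(-2 + (-15 + 6*k)*10) = 4/(-2 + (-150 + 60*k)) = 4/(-152 + 60*k))
c(X) = (-31 + 1/(-38 + 15*X))*(-16 + X) (c(X) = (X - 16)*(-31 + 1/(-38 + 15*X)) = (-16 + X)*(-31 + 1/(-38 + 15*X)) = (-31 + 1/(-38 + 15*X))*(-16 + X))
-348 + c(63) = -348 + 3*(-6288 - 155*63**2 + 2873*63)/(-38 + 15*63) = -348 + 3*(-6288 - 155*3969 + 180999)/(-38 + 945) = -348 + 3*(-6288 - 615195 + 180999)/907 = -348 + 3*(1/907)*(-440484) = -348 - 1321452/907 = -1637088/907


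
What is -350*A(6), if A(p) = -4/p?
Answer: 700/3 ≈ 233.33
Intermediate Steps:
-350*A(6) = -(-1400)/6 = -350*(-2/3) = 700/3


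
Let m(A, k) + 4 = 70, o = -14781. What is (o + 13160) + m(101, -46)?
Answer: -1555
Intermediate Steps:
m(A, k) = 66 (m(A, k) = -4 + 70 = 66)
(o + 13160) + m(101, -46) = (-14781 + 13160) + 66 = -1621 + 66 = -1555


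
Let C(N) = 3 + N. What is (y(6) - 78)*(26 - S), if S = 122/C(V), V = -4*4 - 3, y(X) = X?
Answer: -2421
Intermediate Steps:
V = -19 (V = -16 - 3 = -19)
S = -61/8 (S = 122/(3 - 19) = 122/(-16) = 122*(-1/16) = -61/8 ≈ -7.6250)
(y(6) - 78)*(26 - S) = (6 - 78)*(26 - 1*(-61/8)) = -72*(26 + 61/8) = -72*269/8 = -2421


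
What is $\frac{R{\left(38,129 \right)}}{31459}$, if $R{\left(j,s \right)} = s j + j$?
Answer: $\frac{4940}{31459} \approx 0.15703$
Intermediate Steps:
$R{\left(j,s \right)} = j + j s$ ($R{\left(j,s \right)} = j s + j = j + j s$)
$\frac{R{\left(38,129 \right)}}{31459} = \frac{38 \left(1 + 129\right)}{31459} = 38 \cdot 130 \cdot \frac{1}{31459} = 4940 \cdot \frac{1}{31459} = \frac{4940}{31459}$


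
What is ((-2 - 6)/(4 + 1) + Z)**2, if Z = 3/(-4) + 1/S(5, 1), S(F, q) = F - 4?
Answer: 729/400 ≈ 1.8225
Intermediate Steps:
S(F, q) = -4 + F
Z = 1/4 (Z = 3/(-4) + 1/(-4 + 5) = 3*(-1/4) + 1/1 = -3/4 + 1*1 = -3/4 + 1 = 1/4 ≈ 0.25000)
((-2 - 6)/(4 + 1) + Z)**2 = ((-2 - 6)/(4 + 1) + 1/4)**2 = (-8/5 + 1/4)**2 = (-27/20)**2 = 729/400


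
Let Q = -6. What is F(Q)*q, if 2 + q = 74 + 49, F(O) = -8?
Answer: -968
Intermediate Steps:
q = 121 (q = -2 + (74 + 49) = -2 + 123 = 121)
F(Q)*q = -8*121 = -968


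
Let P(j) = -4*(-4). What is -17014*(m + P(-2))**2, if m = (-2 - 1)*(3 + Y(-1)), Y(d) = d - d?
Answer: -833686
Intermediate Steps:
Y(d) = 0
m = -9 (m = (-2 - 1)*(3 + 0) = -3*3 = -9)
P(j) = 16
-17014*(m + P(-2))**2 = -17014*(-9 + 16)**2 = -17014*7**2 = -17014*49 = -833686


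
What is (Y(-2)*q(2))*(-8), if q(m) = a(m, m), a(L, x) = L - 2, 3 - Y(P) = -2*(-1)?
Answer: 0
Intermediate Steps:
Y(P) = 1 (Y(P) = 3 - (-2)*(-1) = 3 - 1*2 = 3 - 2 = 1)
a(L, x) = -2 + L
q(m) = -2 + m
(Y(-2)*q(2))*(-8) = (1*(-2 + 2))*(-8) = (1*0)*(-8) = 0*(-8) = 0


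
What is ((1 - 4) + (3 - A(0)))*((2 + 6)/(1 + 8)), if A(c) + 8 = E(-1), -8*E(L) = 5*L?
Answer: 59/9 ≈ 6.5556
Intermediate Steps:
E(L) = -5*L/8
A(c) = -59/8 (A(c) = -8 - 5/8*(-1) = -8 + 5/8 = -59/8)
((1 - 4) + (3 - A(0)))*((2 + 6)/(1 + 8)) = ((1 - 4) + (3 - 1*(-59/8)))*((2 + 6)/(1 + 8)) = (-3 + (3 + 59/8))*(8/9) = (-3 + 83/8)*(8*(⅑)) = (59/8)*(8/9) = 59/9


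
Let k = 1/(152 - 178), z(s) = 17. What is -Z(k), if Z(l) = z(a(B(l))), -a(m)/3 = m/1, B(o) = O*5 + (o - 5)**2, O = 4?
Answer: -17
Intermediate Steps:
B(o) = 20 + (-5 + o)**2 (B(o) = 4*5 + (o - 5)**2 = 20 + (-5 + o)**2)
a(m) = -3*m (a(m) = -3*m/1 = -3*m)
k = -1/26 (k = 1/(-26) = -1/26 ≈ -0.038462)
Z(l) = 17
-Z(k) = -1*17 = -17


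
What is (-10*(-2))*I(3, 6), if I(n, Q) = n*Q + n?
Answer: 420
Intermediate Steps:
I(n, Q) = n + Q*n (I(n, Q) = Q*n + n = n + Q*n)
(-10*(-2))*I(3, 6) = (-10*(-2))*(3*(1 + 6)) = 20*(3*7) = 20*21 = 420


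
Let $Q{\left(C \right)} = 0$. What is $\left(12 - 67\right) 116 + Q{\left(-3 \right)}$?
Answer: $-6380$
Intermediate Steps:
$\left(12 - 67\right) 116 + Q{\left(-3 \right)} = \left(12 - 67\right) 116 + 0 = \left(-55\right) 116 + 0 = -6380 + 0 = -6380$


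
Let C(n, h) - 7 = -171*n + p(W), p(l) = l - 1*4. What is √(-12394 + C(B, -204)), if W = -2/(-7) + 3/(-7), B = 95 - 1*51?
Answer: I*√975842/7 ≈ 141.12*I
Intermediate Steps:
B = 44 (B = 95 - 51 = 44)
W = -⅐ (W = -2*(-⅐) + 3*(-⅐) = 2/7 - 3/7 = -⅐ ≈ -0.14286)
p(l) = -4 + l (p(l) = l - 4 = -4 + l)
C(n, h) = 20/7 - 171*n (C(n, h) = 7 + (-171*n + (-4 - ⅐)) = 7 + (-171*n - 29/7) = 7 + (-29/7 - 171*n) = 20/7 - 171*n)
√(-12394 + C(B, -204)) = √(-12394 + (20/7 - 171*44)) = √(-12394 + (20/7 - 7524)) = √(-12394 - 52648/7) = √(-139406/7) = I*√975842/7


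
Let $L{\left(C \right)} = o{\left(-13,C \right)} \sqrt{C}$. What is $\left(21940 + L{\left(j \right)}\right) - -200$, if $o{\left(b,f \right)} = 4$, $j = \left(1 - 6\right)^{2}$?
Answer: $22160$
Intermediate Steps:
$j = 25$ ($j = \left(-5\right)^{2} = 25$)
$L{\left(C \right)} = 4 \sqrt{C}$
$\left(21940 + L{\left(j \right)}\right) - -200 = \left(21940 + 4 \sqrt{25}\right) - -200 = \left(21940 + 4 \cdot 5\right) + 200 = \left(21940 + 20\right) + 200 = 21960 + 200 = 22160$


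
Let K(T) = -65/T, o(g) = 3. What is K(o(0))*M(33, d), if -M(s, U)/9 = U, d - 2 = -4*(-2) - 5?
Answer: 975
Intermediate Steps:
d = 5 (d = 2 + (-4*(-2) - 5) = 2 + (8 - 5) = 2 + 3 = 5)
M(s, U) = -9*U
K(o(0))*M(33, d) = (-65/3)*(-9*5) = -65*⅓*(-45) = -65/3*(-45) = 975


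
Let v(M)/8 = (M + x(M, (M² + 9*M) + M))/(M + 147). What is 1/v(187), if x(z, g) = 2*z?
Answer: 167/2244 ≈ 0.074421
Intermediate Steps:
v(M) = 24*M/(147 + M) (v(M) = 8*((M + 2*M)/(M + 147)) = 8*((3*M)/(147 + M)) = 8*(3*M/(147 + M)) = 24*M/(147 + M))
1/v(187) = 1/(24*187/(147 + 187)) = 1/(24*187/334) = 1/(24*187*(1/334)) = 1/(2244/167) = 167/2244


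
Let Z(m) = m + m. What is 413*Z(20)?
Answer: 16520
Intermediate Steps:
Z(m) = 2*m
413*Z(20) = 413*(2*20) = 413*40 = 16520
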